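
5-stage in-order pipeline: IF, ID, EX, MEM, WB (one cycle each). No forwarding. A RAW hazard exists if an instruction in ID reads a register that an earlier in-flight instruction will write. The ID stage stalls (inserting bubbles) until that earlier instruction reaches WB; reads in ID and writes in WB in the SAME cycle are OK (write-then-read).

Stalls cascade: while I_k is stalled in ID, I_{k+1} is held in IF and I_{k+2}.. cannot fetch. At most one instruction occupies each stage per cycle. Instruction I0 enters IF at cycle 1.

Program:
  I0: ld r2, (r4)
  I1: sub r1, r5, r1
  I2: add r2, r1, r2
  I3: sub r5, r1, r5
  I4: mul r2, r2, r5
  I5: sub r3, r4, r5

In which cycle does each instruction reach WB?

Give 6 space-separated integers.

Answer: 5 6 9 10 13 14

Derivation:
I0 ld r2 <- r4: IF@1 ID@2 stall=0 (-) EX@3 MEM@4 WB@5
I1 sub r1 <- r5,r1: IF@2 ID@3 stall=0 (-) EX@4 MEM@5 WB@6
I2 add r2 <- r1,r2: IF@3 ID@4 stall=2 (RAW on I1.r1 (WB@6)) EX@7 MEM@8 WB@9
I3 sub r5 <- r1,r5: IF@4 ID@7 stall=0 (-) EX@8 MEM@9 WB@10
I4 mul r2 <- r2,r5: IF@7 ID@8 stall=2 (RAW on I3.r5 (WB@10)) EX@11 MEM@12 WB@13
I5 sub r3 <- r4,r5: IF@8 ID@11 stall=0 (-) EX@12 MEM@13 WB@14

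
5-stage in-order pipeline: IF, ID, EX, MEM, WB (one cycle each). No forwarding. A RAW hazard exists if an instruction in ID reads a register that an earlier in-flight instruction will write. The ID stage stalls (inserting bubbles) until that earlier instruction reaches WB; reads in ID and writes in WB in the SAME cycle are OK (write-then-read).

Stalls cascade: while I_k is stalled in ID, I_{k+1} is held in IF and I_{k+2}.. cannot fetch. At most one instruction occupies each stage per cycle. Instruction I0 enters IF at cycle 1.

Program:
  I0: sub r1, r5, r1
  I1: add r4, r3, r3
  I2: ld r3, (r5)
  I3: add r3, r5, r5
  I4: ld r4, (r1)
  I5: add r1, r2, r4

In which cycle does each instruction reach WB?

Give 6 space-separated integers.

I0 sub r1 <- r5,r1: IF@1 ID@2 stall=0 (-) EX@3 MEM@4 WB@5
I1 add r4 <- r3,r3: IF@2 ID@3 stall=0 (-) EX@4 MEM@5 WB@6
I2 ld r3 <- r5: IF@3 ID@4 stall=0 (-) EX@5 MEM@6 WB@7
I3 add r3 <- r5,r5: IF@4 ID@5 stall=0 (-) EX@6 MEM@7 WB@8
I4 ld r4 <- r1: IF@5 ID@6 stall=0 (-) EX@7 MEM@8 WB@9
I5 add r1 <- r2,r4: IF@6 ID@7 stall=2 (RAW on I4.r4 (WB@9)) EX@10 MEM@11 WB@12

Answer: 5 6 7 8 9 12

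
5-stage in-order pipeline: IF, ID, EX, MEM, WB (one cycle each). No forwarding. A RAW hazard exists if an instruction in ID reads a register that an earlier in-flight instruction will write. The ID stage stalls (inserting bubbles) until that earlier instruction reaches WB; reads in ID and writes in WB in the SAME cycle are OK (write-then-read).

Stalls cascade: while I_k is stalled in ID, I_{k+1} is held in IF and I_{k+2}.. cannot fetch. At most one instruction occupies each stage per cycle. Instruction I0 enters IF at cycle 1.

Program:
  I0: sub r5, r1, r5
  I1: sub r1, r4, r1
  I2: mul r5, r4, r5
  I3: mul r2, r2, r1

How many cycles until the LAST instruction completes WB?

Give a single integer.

I0 sub r5 <- r1,r5: IF@1 ID@2 stall=0 (-) EX@3 MEM@4 WB@5
I1 sub r1 <- r4,r1: IF@2 ID@3 stall=0 (-) EX@4 MEM@5 WB@6
I2 mul r5 <- r4,r5: IF@3 ID@4 stall=1 (RAW on I0.r5 (WB@5)) EX@6 MEM@7 WB@8
I3 mul r2 <- r2,r1: IF@4 ID@6 stall=0 (-) EX@7 MEM@8 WB@9

Answer: 9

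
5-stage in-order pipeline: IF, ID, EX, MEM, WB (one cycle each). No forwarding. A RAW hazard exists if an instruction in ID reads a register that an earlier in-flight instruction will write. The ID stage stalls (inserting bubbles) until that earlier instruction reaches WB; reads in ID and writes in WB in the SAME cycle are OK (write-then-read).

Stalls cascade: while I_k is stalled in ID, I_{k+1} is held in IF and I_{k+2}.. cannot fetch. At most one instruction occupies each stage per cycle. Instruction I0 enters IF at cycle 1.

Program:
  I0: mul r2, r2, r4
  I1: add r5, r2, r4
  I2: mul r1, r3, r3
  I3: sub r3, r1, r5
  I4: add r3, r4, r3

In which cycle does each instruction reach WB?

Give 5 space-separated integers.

Answer: 5 8 9 12 15

Derivation:
I0 mul r2 <- r2,r4: IF@1 ID@2 stall=0 (-) EX@3 MEM@4 WB@5
I1 add r5 <- r2,r4: IF@2 ID@3 stall=2 (RAW on I0.r2 (WB@5)) EX@6 MEM@7 WB@8
I2 mul r1 <- r3,r3: IF@3 ID@6 stall=0 (-) EX@7 MEM@8 WB@9
I3 sub r3 <- r1,r5: IF@6 ID@7 stall=2 (RAW on I2.r1 (WB@9)) EX@10 MEM@11 WB@12
I4 add r3 <- r4,r3: IF@7 ID@10 stall=2 (RAW on I3.r3 (WB@12)) EX@13 MEM@14 WB@15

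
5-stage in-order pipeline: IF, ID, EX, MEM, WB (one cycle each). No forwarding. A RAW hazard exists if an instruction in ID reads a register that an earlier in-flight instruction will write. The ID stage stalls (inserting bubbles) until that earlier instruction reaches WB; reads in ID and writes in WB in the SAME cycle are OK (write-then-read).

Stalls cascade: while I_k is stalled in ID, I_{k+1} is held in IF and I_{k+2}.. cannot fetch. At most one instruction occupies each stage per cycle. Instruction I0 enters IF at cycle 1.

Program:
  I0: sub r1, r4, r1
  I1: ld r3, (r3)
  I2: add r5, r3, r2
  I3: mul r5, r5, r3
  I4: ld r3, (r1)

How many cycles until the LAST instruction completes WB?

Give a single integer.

Answer: 13

Derivation:
I0 sub r1 <- r4,r1: IF@1 ID@2 stall=0 (-) EX@3 MEM@4 WB@5
I1 ld r3 <- r3: IF@2 ID@3 stall=0 (-) EX@4 MEM@5 WB@6
I2 add r5 <- r3,r2: IF@3 ID@4 stall=2 (RAW on I1.r3 (WB@6)) EX@7 MEM@8 WB@9
I3 mul r5 <- r5,r3: IF@4 ID@7 stall=2 (RAW on I2.r5 (WB@9)) EX@10 MEM@11 WB@12
I4 ld r3 <- r1: IF@7 ID@10 stall=0 (-) EX@11 MEM@12 WB@13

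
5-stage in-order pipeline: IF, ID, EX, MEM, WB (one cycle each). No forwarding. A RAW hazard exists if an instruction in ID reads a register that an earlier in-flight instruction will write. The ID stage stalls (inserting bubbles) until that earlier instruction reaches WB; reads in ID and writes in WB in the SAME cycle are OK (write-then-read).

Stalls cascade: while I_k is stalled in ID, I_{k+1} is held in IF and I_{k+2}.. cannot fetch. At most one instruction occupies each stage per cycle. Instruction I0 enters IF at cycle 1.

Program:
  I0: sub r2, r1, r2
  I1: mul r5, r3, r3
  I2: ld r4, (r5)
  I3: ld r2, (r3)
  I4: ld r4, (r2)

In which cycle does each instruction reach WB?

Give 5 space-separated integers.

I0 sub r2 <- r1,r2: IF@1 ID@2 stall=0 (-) EX@3 MEM@4 WB@5
I1 mul r5 <- r3,r3: IF@2 ID@3 stall=0 (-) EX@4 MEM@5 WB@6
I2 ld r4 <- r5: IF@3 ID@4 stall=2 (RAW on I1.r5 (WB@6)) EX@7 MEM@8 WB@9
I3 ld r2 <- r3: IF@4 ID@7 stall=0 (-) EX@8 MEM@9 WB@10
I4 ld r4 <- r2: IF@7 ID@8 stall=2 (RAW on I3.r2 (WB@10)) EX@11 MEM@12 WB@13

Answer: 5 6 9 10 13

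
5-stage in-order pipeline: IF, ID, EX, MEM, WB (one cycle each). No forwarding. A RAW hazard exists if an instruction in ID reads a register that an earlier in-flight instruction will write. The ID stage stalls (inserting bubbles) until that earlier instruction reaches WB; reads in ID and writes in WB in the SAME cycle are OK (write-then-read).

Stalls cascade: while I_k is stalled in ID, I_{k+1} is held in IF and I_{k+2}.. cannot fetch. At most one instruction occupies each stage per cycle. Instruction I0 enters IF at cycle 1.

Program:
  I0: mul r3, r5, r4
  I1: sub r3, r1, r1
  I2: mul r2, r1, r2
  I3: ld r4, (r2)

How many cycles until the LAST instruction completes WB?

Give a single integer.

I0 mul r3 <- r5,r4: IF@1 ID@2 stall=0 (-) EX@3 MEM@4 WB@5
I1 sub r3 <- r1,r1: IF@2 ID@3 stall=0 (-) EX@4 MEM@5 WB@6
I2 mul r2 <- r1,r2: IF@3 ID@4 stall=0 (-) EX@5 MEM@6 WB@7
I3 ld r4 <- r2: IF@4 ID@5 stall=2 (RAW on I2.r2 (WB@7)) EX@8 MEM@9 WB@10

Answer: 10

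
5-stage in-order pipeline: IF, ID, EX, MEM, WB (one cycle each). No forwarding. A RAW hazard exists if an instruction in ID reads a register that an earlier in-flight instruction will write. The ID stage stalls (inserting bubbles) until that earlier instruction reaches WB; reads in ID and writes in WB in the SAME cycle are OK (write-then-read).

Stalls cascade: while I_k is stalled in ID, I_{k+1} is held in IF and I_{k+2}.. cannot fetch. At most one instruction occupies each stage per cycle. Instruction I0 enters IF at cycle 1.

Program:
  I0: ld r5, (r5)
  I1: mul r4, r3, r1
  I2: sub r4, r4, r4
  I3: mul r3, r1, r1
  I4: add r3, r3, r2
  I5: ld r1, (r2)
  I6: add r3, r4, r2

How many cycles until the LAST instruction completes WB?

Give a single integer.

I0 ld r5 <- r5: IF@1 ID@2 stall=0 (-) EX@3 MEM@4 WB@5
I1 mul r4 <- r3,r1: IF@2 ID@3 stall=0 (-) EX@4 MEM@5 WB@6
I2 sub r4 <- r4,r4: IF@3 ID@4 stall=2 (RAW on I1.r4 (WB@6)) EX@7 MEM@8 WB@9
I3 mul r3 <- r1,r1: IF@4 ID@7 stall=0 (-) EX@8 MEM@9 WB@10
I4 add r3 <- r3,r2: IF@7 ID@8 stall=2 (RAW on I3.r3 (WB@10)) EX@11 MEM@12 WB@13
I5 ld r1 <- r2: IF@8 ID@11 stall=0 (-) EX@12 MEM@13 WB@14
I6 add r3 <- r4,r2: IF@11 ID@12 stall=0 (-) EX@13 MEM@14 WB@15

Answer: 15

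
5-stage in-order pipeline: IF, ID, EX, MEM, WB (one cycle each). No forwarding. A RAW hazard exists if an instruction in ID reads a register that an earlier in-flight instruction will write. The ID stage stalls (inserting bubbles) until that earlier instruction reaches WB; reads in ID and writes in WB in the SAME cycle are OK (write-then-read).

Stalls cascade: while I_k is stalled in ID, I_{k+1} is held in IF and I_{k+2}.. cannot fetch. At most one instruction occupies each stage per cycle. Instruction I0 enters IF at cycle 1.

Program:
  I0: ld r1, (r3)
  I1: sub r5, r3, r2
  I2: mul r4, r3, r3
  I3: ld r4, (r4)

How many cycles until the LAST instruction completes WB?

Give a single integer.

Answer: 10

Derivation:
I0 ld r1 <- r3: IF@1 ID@2 stall=0 (-) EX@3 MEM@4 WB@5
I1 sub r5 <- r3,r2: IF@2 ID@3 stall=0 (-) EX@4 MEM@5 WB@6
I2 mul r4 <- r3,r3: IF@3 ID@4 stall=0 (-) EX@5 MEM@6 WB@7
I3 ld r4 <- r4: IF@4 ID@5 stall=2 (RAW on I2.r4 (WB@7)) EX@8 MEM@9 WB@10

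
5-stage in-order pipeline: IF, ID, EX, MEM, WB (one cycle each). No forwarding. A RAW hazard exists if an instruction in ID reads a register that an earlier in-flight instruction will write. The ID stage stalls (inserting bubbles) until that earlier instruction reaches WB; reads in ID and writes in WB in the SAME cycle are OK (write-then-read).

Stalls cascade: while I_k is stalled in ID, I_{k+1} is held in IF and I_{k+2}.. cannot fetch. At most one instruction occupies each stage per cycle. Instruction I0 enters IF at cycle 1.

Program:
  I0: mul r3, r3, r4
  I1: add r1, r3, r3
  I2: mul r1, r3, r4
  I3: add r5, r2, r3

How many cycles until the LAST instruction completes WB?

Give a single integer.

Answer: 10

Derivation:
I0 mul r3 <- r3,r4: IF@1 ID@2 stall=0 (-) EX@3 MEM@4 WB@5
I1 add r1 <- r3,r3: IF@2 ID@3 stall=2 (RAW on I0.r3 (WB@5)) EX@6 MEM@7 WB@8
I2 mul r1 <- r3,r4: IF@3 ID@6 stall=0 (-) EX@7 MEM@8 WB@9
I3 add r5 <- r2,r3: IF@6 ID@7 stall=0 (-) EX@8 MEM@9 WB@10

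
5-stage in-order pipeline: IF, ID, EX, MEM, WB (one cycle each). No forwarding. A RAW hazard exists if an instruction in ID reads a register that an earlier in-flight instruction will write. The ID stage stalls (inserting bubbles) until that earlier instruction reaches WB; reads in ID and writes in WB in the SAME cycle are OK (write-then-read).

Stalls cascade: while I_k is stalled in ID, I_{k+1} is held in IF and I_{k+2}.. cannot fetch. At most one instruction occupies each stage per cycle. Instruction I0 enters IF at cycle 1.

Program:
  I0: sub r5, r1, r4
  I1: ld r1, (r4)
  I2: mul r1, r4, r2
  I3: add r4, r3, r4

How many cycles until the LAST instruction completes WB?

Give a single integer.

Answer: 8

Derivation:
I0 sub r5 <- r1,r4: IF@1 ID@2 stall=0 (-) EX@3 MEM@4 WB@5
I1 ld r1 <- r4: IF@2 ID@3 stall=0 (-) EX@4 MEM@5 WB@6
I2 mul r1 <- r4,r2: IF@3 ID@4 stall=0 (-) EX@5 MEM@6 WB@7
I3 add r4 <- r3,r4: IF@4 ID@5 stall=0 (-) EX@6 MEM@7 WB@8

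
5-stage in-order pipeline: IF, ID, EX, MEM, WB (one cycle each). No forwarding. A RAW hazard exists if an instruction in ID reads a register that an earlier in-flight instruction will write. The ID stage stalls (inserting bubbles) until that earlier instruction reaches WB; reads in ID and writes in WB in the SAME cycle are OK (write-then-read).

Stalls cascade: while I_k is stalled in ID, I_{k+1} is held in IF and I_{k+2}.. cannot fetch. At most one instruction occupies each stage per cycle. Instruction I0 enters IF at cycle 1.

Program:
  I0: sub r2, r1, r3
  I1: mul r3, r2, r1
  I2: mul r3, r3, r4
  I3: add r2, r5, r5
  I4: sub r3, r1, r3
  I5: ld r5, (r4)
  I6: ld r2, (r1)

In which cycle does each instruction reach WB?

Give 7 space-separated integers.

I0 sub r2 <- r1,r3: IF@1 ID@2 stall=0 (-) EX@3 MEM@4 WB@5
I1 mul r3 <- r2,r1: IF@2 ID@3 stall=2 (RAW on I0.r2 (WB@5)) EX@6 MEM@7 WB@8
I2 mul r3 <- r3,r4: IF@3 ID@6 stall=2 (RAW on I1.r3 (WB@8)) EX@9 MEM@10 WB@11
I3 add r2 <- r5,r5: IF@6 ID@9 stall=0 (-) EX@10 MEM@11 WB@12
I4 sub r3 <- r1,r3: IF@9 ID@10 stall=1 (RAW on I2.r3 (WB@11)) EX@12 MEM@13 WB@14
I5 ld r5 <- r4: IF@10 ID@12 stall=0 (-) EX@13 MEM@14 WB@15
I6 ld r2 <- r1: IF@12 ID@13 stall=0 (-) EX@14 MEM@15 WB@16

Answer: 5 8 11 12 14 15 16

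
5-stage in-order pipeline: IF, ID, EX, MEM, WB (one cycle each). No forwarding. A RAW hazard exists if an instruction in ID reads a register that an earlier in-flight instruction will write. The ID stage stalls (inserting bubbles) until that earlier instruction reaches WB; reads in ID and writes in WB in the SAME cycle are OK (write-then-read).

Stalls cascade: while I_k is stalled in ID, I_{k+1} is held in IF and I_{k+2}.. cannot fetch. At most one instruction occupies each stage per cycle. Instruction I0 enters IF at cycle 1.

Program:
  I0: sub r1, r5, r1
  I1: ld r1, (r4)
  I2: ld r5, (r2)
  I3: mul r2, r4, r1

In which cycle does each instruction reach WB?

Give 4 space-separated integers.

I0 sub r1 <- r5,r1: IF@1 ID@2 stall=0 (-) EX@3 MEM@4 WB@5
I1 ld r1 <- r4: IF@2 ID@3 stall=0 (-) EX@4 MEM@5 WB@6
I2 ld r5 <- r2: IF@3 ID@4 stall=0 (-) EX@5 MEM@6 WB@7
I3 mul r2 <- r4,r1: IF@4 ID@5 stall=1 (RAW on I1.r1 (WB@6)) EX@7 MEM@8 WB@9

Answer: 5 6 7 9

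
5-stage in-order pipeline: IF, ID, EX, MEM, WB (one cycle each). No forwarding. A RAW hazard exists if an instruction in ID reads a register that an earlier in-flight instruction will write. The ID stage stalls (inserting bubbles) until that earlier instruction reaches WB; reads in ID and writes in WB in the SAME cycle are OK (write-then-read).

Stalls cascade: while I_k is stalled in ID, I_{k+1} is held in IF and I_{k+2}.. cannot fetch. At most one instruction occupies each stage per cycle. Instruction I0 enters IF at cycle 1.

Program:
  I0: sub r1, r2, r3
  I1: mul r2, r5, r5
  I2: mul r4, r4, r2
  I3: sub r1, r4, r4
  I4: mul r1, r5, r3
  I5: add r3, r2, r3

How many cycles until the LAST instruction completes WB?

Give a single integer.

I0 sub r1 <- r2,r3: IF@1 ID@2 stall=0 (-) EX@3 MEM@4 WB@5
I1 mul r2 <- r5,r5: IF@2 ID@3 stall=0 (-) EX@4 MEM@5 WB@6
I2 mul r4 <- r4,r2: IF@3 ID@4 stall=2 (RAW on I1.r2 (WB@6)) EX@7 MEM@8 WB@9
I3 sub r1 <- r4,r4: IF@4 ID@7 stall=2 (RAW on I2.r4 (WB@9)) EX@10 MEM@11 WB@12
I4 mul r1 <- r5,r3: IF@7 ID@10 stall=0 (-) EX@11 MEM@12 WB@13
I5 add r3 <- r2,r3: IF@10 ID@11 stall=0 (-) EX@12 MEM@13 WB@14

Answer: 14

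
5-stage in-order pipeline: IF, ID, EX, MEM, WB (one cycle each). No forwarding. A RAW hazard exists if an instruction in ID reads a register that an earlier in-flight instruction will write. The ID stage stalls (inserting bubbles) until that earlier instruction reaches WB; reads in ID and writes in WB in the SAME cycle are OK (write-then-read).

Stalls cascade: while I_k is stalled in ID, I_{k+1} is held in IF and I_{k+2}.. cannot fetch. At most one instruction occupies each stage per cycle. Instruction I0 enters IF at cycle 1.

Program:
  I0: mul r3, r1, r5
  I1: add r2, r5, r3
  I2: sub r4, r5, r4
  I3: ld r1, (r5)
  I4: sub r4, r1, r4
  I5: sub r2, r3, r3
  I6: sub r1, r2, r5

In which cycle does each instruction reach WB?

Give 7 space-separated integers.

I0 mul r3 <- r1,r5: IF@1 ID@2 stall=0 (-) EX@3 MEM@4 WB@5
I1 add r2 <- r5,r3: IF@2 ID@3 stall=2 (RAW on I0.r3 (WB@5)) EX@6 MEM@7 WB@8
I2 sub r4 <- r5,r4: IF@3 ID@6 stall=0 (-) EX@7 MEM@8 WB@9
I3 ld r1 <- r5: IF@6 ID@7 stall=0 (-) EX@8 MEM@9 WB@10
I4 sub r4 <- r1,r4: IF@7 ID@8 stall=2 (RAW on I3.r1 (WB@10)) EX@11 MEM@12 WB@13
I5 sub r2 <- r3,r3: IF@8 ID@11 stall=0 (-) EX@12 MEM@13 WB@14
I6 sub r1 <- r2,r5: IF@11 ID@12 stall=2 (RAW on I5.r2 (WB@14)) EX@15 MEM@16 WB@17

Answer: 5 8 9 10 13 14 17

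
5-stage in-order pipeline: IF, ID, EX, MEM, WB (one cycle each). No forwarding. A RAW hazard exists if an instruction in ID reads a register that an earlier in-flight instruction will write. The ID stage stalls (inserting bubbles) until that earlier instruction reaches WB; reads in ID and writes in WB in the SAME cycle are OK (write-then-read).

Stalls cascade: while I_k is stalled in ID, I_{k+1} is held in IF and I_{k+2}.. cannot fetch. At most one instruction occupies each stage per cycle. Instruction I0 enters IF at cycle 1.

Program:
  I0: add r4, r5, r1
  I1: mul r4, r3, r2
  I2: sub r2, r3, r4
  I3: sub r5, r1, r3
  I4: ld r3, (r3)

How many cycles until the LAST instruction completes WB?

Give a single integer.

Answer: 11

Derivation:
I0 add r4 <- r5,r1: IF@1 ID@2 stall=0 (-) EX@3 MEM@4 WB@5
I1 mul r4 <- r3,r2: IF@2 ID@3 stall=0 (-) EX@4 MEM@5 WB@6
I2 sub r2 <- r3,r4: IF@3 ID@4 stall=2 (RAW on I1.r4 (WB@6)) EX@7 MEM@8 WB@9
I3 sub r5 <- r1,r3: IF@4 ID@7 stall=0 (-) EX@8 MEM@9 WB@10
I4 ld r3 <- r3: IF@7 ID@8 stall=0 (-) EX@9 MEM@10 WB@11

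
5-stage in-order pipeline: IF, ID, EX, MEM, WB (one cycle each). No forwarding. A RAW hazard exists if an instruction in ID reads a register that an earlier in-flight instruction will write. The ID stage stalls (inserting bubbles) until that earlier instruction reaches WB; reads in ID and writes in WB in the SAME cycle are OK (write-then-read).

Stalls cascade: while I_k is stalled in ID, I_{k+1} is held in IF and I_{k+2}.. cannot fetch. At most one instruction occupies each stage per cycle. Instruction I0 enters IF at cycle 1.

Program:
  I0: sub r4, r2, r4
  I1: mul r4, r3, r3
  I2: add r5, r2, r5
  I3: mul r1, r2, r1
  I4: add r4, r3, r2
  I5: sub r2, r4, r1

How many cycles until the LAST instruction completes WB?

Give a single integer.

I0 sub r4 <- r2,r4: IF@1 ID@2 stall=0 (-) EX@3 MEM@4 WB@5
I1 mul r4 <- r3,r3: IF@2 ID@3 stall=0 (-) EX@4 MEM@5 WB@6
I2 add r5 <- r2,r5: IF@3 ID@4 stall=0 (-) EX@5 MEM@6 WB@7
I3 mul r1 <- r2,r1: IF@4 ID@5 stall=0 (-) EX@6 MEM@7 WB@8
I4 add r4 <- r3,r2: IF@5 ID@6 stall=0 (-) EX@7 MEM@8 WB@9
I5 sub r2 <- r4,r1: IF@6 ID@7 stall=2 (RAW on I4.r4 (WB@9)) EX@10 MEM@11 WB@12

Answer: 12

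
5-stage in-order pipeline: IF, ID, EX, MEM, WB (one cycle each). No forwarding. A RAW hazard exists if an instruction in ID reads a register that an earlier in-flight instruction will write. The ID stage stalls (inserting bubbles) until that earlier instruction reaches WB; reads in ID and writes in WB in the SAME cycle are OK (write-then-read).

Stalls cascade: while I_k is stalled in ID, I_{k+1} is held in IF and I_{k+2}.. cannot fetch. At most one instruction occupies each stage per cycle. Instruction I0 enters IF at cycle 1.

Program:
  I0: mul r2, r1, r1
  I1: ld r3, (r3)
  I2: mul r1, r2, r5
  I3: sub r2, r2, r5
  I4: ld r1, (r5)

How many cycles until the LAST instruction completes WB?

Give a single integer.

I0 mul r2 <- r1,r1: IF@1 ID@2 stall=0 (-) EX@3 MEM@4 WB@5
I1 ld r3 <- r3: IF@2 ID@3 stall=0 (-) EX@4 MEM@5 WB@6
I2 mul r1 <- r2,r5: IF@3 ID@4 stall=1 (RAW on I0.r2 (WB@5)) EX@6 MEM@7 WB@8
I3 sub r2 <- r2,r5: IF@4 ID@6 stall=0 (-) EX@7 MEM@8 WB@9
I4 ld r1 <- r5: IF@6 ID@7 stall=0 (-) EX@8 MEM@9 WB@10

Answer: 10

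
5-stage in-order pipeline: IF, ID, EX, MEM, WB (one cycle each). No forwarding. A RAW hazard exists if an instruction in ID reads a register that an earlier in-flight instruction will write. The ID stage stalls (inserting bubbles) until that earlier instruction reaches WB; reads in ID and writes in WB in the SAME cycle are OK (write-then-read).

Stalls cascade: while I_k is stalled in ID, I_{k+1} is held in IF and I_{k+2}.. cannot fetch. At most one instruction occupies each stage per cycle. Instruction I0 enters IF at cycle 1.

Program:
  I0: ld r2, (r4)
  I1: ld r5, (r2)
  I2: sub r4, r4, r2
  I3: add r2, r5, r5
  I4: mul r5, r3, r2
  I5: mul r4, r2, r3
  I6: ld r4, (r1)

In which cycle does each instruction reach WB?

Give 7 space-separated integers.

Answer: 5 8 9 11 14 15 16

Derivation:
I0 ld r2 <- r4: IF@1 ID@2 stall=0 (-) EX@3 MEM@4 WB@5
I1 ld r5 <- r2: IF@2 ID@3 stall=2 (RAW on I0.r2 (WB@5)) EX@6 MEM@7 WB@8
I2 sub r4 <- r4,r2: IF@3 ID@6 stall=0 (-) EX@7 MEM@8 WB@9
I3 add r2 <- r5,r5: IF@6 ID@7 stall=1 (RAW on I1.r5 (WB@8)) EX@9 MEM@10 WB@11
I4 mul r5 <- r3,r2: IF@7 ID@9 stall=2 (RAW on I3.r2 (WB@11)) EX@12 MEM@13 WB@14
I5 mul r4 <- r2,r3: IF@9 ID@12 stall=0 (-) EX@13 MEM@14 WB@15
I6 ld r4 <- r1: IF@12 ID@13 stall=0 (-) EX@14 MEM@15 WB@16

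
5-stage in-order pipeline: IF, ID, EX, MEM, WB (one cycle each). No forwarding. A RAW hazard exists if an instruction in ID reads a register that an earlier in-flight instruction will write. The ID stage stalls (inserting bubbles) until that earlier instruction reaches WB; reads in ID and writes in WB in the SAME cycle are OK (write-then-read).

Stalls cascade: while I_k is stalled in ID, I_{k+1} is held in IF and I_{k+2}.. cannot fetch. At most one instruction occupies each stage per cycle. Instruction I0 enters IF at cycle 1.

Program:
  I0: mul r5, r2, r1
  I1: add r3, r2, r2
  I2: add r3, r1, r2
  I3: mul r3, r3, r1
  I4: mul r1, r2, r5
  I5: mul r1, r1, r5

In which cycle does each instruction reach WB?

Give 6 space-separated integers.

I0 mul r5 <- r2,r1: IF@1 ID@2 stall=0 (-) EX@3 MEM@4 WB@5
I1 add r3 <- r2,r2: IF@2 ID@3 stall=0 (-) EX@4 MEM@5 WB@6
I2 add r3 <- r1,r2: IF@3 ID@4 stall=0 (-) EX@5 MEM@6 WB@7
I3 mul r3 <- r3,r1: IF@4 ID@5 stall=2 (RAW on I2.r3 (WB@7)) EX@8 MEM@9 WB@10
I4 mul r1 <- r2,r5: IF@5 ID@8 stall=0 (-) EX@9 MEM@10 WB@11
I5 mul r1 <- r1,r5: IF@8 ID@9 stall=2 (RAW on I4.r1 (WB@11)) EX@12 MEM@13 WB@14

Answer: 5 6 7 10 11 14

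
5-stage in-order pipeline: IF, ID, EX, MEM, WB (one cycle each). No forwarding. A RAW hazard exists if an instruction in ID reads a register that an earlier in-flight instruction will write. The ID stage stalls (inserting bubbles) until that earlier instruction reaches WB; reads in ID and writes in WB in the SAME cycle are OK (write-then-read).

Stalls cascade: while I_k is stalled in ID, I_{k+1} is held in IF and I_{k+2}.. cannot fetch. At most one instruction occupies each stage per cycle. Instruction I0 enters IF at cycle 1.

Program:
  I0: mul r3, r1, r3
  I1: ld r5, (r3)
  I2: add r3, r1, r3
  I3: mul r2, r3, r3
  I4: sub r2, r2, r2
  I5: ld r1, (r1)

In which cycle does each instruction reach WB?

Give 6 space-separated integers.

I0 mul r3 <- r1,r3: IF@1 ID@2 stall=0 (-) EX@3 MEM@4 WB@5
I1 ld r5 <- r3: IF@2 ID@3 stall=2 (RAW on I0.r3 (WB@5)) EX@6 MEM@7 WB@8
I2 add r3 <- r1,r3: IF@3 ID@6 stall=0 (-) EX@7 MEM@8 WB@9
I3 mul r2 <- r3,r3: IF@6 ID@7 stall=2 (RAW on I2.r3 (WB@9)) EX@10 MEM@11 WB@12
I4 sub r2 <- r2,r2: IF@7 ID@10 stall=2 (RAW on I3.r2 (WB@12)) EX@13 MEM@14 WB@15
I5 ld r1 <- r1: IF@10 ID@13 stall=0 (-) EX@14 MEM@15 WB@16

Answer: 5 8 9 12 15 16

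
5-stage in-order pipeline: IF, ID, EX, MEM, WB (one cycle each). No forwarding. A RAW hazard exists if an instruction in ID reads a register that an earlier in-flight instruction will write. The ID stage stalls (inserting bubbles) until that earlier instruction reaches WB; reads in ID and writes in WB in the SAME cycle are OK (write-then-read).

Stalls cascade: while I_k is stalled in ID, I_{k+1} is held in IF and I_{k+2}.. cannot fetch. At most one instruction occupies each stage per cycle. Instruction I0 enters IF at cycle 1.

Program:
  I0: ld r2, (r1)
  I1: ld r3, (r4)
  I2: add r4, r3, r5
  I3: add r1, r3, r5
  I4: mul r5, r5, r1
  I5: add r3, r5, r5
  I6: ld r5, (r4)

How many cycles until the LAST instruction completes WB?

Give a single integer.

I0 ld r2 <- r1: IF@1 ID@2 stall=0 (-) EX@3 MEM@4 WB@5
I1 ld r3 <- r4: IF@2 ID@3 stall=0 (-) EX@4 MEM@5 WB@6
I2 add r4 <- r3,r5: IF@3 ID@4 stall=2 (RAW on I1.r3 (WB@6)) EX@7 MEM@8 WB@9
I3 add r1 <- r3,r5: IF@4 ID@7 stall=0 (-) EX@8 MEM@9 WB@10
I4 mul r5 <- r5,r1: IF@7 ID@8 stall=2 (RAW on I3.r1 (WB@10)) EX@11 MEM@12 WB@13
I5 add r3 <- r5,r5: IF@8 ID@11 stall=2 (RAW on I4.r5 (WB@13)) EX@14 MEM@15 WB@16
I6 ld r5 <- r4: IF@11 ID@14 stall=0 (-) EX@15 MEM@16 WB@17

Answer: 17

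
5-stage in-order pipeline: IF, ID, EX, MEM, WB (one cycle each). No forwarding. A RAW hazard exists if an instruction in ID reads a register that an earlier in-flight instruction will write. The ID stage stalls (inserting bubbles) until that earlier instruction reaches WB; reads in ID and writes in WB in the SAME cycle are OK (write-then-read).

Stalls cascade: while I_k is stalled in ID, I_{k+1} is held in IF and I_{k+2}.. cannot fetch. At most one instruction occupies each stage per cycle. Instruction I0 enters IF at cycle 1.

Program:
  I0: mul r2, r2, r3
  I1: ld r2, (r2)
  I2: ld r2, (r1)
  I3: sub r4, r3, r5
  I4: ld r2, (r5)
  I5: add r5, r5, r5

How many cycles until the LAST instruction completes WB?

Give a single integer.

Answer: 12

Derivation:
I0 mul r2 <- r2,r3: IF@1 ID@2 stall=0 (-) EX@3 MEM@4 WB@5
I1 ld r2 <- r2: IF@2 ID@3 stall=2 (RAW on I0.r2 (WB@5)) EX@6 MEM@7 WB@8
I2 ld r2 <- r1: IF@3 ID@6 stall=0 (-) EX@7 MEM@8 WB@9
I3 sub r4 <- r3,r5: IF@6 ID@7 stall=0 (-) EX@8 MEM@9 WB@10
I4 ld r2 <- r5: IF@7 ID@8 stall=0 (-) EX@9 MEM@10 WB@11
I5 add r5 <- r5,r5: IF@8 ID@9 stall=0 (-) EX@10 MEM@11 WB@12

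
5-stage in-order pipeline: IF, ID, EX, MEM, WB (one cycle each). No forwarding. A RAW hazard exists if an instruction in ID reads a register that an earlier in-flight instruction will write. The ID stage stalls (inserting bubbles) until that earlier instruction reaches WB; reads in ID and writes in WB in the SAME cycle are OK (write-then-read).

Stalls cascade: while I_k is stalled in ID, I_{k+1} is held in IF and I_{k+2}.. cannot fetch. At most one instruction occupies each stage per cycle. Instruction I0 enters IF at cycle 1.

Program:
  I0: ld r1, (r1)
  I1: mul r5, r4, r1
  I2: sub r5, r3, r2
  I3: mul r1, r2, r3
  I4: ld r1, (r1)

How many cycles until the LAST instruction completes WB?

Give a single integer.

I0 ld r1 <- r1: IF@1 ID@2 stall=0 (-) EX@3 MEM@4 WB@5
I1 mul r5 <- r4,r1: IF@2 ID@3 stall=2 (RAW on I0.r1 (WB@5)) EX@6 MEM@7 WB@8
I2 sub r5 <- r3,r2: IF@3 ID@6 stall=0 (-) EX@7 MEM@8 WB@9
I3 mul r1 <- r2,r3: IF@6 ID@7 stall=0 (-) EX@8 MEM@9 WB@10
I4 ld r1 <- r1: IF@7 ID@8 stall=2 (RAW on I3.r1 (WB@10)) EX@11 MEM@12 WB@13

Answer: 13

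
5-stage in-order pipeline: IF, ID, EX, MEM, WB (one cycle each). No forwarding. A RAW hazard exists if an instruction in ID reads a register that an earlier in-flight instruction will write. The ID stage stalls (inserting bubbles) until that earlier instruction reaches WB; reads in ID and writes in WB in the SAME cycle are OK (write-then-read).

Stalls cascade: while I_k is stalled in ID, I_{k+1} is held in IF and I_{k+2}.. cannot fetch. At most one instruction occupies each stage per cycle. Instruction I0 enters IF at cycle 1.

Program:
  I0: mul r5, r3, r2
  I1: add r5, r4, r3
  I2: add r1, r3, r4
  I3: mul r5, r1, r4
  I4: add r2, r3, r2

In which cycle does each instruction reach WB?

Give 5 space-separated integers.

Answer: 5 6 7 10 11

Derivation:
I0 mul r5 <- r3,r2: IF@1 ID@2 stall=0 (-) EX@3 MEM@4 WB@5
I1 add r5 <- r4,r3: IF@2 ID@3 stall=0 (-) EX@4 MEM@5 WB@6
I2 add r1 <- r3,r4: IF@3 ID@4 stall=0 (-) EX@5 MEM@6 WB@7
I3 mul r5 <- r1,r4: IF@4 ID@5 stall=2 (RAW on I2.r1 (WB@7)) EX@8 MEM@9 WB@10
I4 add r2 <- r3,r2: IF@5 ID@8 stall=0 (-) EX@9 MEM@10 WB@11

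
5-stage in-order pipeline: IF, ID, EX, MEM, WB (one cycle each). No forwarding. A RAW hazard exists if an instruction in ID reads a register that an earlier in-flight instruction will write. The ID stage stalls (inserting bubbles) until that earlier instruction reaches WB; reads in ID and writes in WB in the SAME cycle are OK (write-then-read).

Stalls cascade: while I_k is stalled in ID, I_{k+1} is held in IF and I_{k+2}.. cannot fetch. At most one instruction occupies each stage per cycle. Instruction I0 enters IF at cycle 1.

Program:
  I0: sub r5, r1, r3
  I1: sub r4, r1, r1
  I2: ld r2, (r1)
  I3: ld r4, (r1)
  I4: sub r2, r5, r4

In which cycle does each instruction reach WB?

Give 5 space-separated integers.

Answer: 5 6 7 8 11

Derivation:
I0 sub r5 <- r1,r3: IF@1 ID@2 stall=0 (-) EX@3 MEM@4 WB@5
I1 sub r4 <- r1,r1: IF@2 ID@3 stall=0 (-) EX@4 MEM@5 WB@6
I2 ld r2 <- r1: IF@3 ID@4 stall=0 (-) EX@5 MEM@6 WB@7
I3 ld r4 <- r1: IF@4 ID@5 stall=0 (-) EX@6 MEM@7 WB@8
I4 sub r2 <- r5,r4: IF@5 ID@6 stall=2 (RAW on I3.r4 (WB@8)) EX@9 MEM@10 WB@11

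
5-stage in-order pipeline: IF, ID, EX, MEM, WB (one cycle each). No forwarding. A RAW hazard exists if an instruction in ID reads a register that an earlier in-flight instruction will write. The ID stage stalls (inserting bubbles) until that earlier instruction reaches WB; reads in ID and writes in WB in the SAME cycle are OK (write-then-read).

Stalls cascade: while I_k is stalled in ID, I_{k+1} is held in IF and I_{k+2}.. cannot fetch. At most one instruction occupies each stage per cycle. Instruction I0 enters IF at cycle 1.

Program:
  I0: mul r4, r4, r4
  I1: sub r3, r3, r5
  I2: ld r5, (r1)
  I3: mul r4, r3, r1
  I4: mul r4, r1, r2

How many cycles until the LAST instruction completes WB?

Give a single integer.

I0 mul r4 <- r4,r4: IF@1 ID@2 stall=0 (-) EX@3 MEM@4 WB@5
I1 sub r3 <- r3,r5: IF@2 ID@3 stall=0 (-) EX@4 MEM@5 WB@6
I2 ld r5 <- r1: IF@3 ID@4 stall=0 (-) EX@5 MEM@6 WB@7
I3 mul r4 <- r3,r1: IF@4 ID@5 stall=1 (RAW on I1.r3 (WB@6)) EX@7 MEM@8 WB@9
I4 mul r4 <- r1,r2: IF@5 ID@7 stall=0 (-) EX@8 MEM@9 WB@10

Answer: 10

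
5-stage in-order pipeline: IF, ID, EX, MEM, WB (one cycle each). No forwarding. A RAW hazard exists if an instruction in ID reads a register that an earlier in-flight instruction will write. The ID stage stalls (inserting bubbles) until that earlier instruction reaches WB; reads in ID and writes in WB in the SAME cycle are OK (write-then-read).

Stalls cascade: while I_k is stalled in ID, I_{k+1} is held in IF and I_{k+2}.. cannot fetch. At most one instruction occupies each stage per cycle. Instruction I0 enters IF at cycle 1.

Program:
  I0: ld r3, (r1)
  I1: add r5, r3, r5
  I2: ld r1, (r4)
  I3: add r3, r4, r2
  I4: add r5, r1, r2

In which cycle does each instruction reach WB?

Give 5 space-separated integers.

I0 ld r3 <- r1: IF@1 ID@2 stall=0 (-) EX@3 MEM@4 WB@5
I1 add r5 <- r3,r5: IF@2 ID@3 stall=2 (RAW on I0.r3 (WB@5)) EX@6 MEM@7 WB@8
I2 ld r1 <- r4: IF@3 ID@6 stall=0 (-) EX@7 MEM@8 WB@9
I3 add r3 <- r4,r2: IF@6 ID@7 stall=0 (-) EX@8 MEM@9 WB@10
I4 add r5 <- r1,r2: IF@7 ID@8 stall=1 (RAW on I2.r1 (WB@9)) EX@10 MEM@11 WB@12

Answer: 5 8 9 10 12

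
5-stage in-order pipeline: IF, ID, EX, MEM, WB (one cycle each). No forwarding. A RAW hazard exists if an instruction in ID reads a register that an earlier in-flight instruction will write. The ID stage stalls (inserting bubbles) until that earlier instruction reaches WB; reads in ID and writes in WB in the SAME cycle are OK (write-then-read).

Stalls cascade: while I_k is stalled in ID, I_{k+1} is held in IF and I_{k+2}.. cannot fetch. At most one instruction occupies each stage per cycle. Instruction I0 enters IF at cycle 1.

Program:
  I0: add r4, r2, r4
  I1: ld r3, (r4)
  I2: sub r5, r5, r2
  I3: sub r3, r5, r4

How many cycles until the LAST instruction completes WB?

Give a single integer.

Answer: 12

Derivation:
I0 add r4 <- r2,r4: IF@1 ID@2 stall=0 (-) EX@3 MEM@4 WB@5
I1 ld r3 <- r4: IF@2 ID@3 stall=2 (RAW on I0.r4 (WB@5)) EX@6 MEM@7 WB@8
I2 sub r5 <- r5,r2: IF@3 ID@6 stall=0 (-) EX@7 MEM@8 WB@9
I3 sub r3 <- r5,r4: IF@6 ID@7 stall=2 (RAW on I2.r5 (WB@9)) EX@10 MEM@11 WB@12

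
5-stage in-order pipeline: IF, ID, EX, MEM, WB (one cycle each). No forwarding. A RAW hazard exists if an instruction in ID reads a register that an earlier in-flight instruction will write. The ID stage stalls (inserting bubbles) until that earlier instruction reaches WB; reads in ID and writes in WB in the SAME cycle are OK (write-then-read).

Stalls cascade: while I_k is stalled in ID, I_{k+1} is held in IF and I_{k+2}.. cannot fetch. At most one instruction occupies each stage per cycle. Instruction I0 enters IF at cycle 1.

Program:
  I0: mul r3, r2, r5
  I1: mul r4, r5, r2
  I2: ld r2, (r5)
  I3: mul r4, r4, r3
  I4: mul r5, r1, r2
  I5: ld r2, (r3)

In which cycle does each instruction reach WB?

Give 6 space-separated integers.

Answer: 5 6 7 9 10 11

Derivation:
I0 mul r3 <- r2,r5: IF@1 ID@2 stall=0 (-) EX@3 MEM@4 WB@5
I1 mul r4 <- r5,r2: IF@2 ID@3 stall=0 (-) EX@4 MEM@5 WB@6
I2 ld r2 <- r5: IF@3 ID@4 stall=0 (-) EX@5 MEM@6 WB@7
I3 mul r4 <- r4,r3: IF@4 ID@5 stall=1 (RAW on I1.r4 (WB@6)) EX@7 MEM@8 WB@9
I4 mul r5 <- r1,r2: IF@5 ID@7 stall=0 (-) EX@8 MEM@9 WB@10
I5 ld r2 <- r3: IF@7 ID@8 stall=0 (-) EX@9 MEM@10 WB@11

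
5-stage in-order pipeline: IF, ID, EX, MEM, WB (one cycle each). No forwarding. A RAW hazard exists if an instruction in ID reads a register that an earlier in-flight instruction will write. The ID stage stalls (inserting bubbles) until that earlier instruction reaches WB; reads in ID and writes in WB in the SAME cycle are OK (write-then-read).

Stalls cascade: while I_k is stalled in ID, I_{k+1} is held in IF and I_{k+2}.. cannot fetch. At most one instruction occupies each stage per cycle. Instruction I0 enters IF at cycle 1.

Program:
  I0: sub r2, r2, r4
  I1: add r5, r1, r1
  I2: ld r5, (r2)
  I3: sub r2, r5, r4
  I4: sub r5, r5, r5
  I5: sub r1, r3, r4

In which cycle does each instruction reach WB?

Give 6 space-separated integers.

Answer: 5 6 8 11 12 13

Derivation:
I0 sub r2 <- r2,r4: IF@1 ID@2 stall=0 (-) EX@3 MEM@4 WB@5
I1 add r5 <- r1,r1: IF@2 ID@3 stall=0 (-) EX@4 MEM@5 WB@6
I2 ld r5 <- r2: IF@3 ID@4 stall=1 (RAW on I0.r2 (WB@5)) EX@6 MEM@7 WB@8
I3 sub r2 <- r5,r4: IF@4 ID@6 stall=2 (RAW on I2.r5 (WB@8)) EX@9 MEM@10 WB@11
I4 sub r5 <- r5,r5: IF@6 ID@9 stall=0 (-) EX@10 MEM@11 WB@12
I5 sub r1 <- r3,r4: IF@9 ID@10 stall=0 (-) EX@11 MEM@12 WB@13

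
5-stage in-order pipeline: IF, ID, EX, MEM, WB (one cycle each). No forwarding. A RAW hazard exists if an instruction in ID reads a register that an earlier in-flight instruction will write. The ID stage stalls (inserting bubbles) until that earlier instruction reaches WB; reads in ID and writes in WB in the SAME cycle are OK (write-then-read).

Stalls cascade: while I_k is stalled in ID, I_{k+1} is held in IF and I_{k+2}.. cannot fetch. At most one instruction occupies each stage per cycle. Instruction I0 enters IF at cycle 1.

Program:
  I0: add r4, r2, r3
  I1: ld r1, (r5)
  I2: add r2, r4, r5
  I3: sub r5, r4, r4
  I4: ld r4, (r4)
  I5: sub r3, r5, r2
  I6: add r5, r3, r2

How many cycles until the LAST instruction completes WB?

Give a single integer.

I0 add r4 <- r2,r3: IF@1 ID@2 stall=0 (-) EX@3 MEM@4 WB@5
I1 ld r1 <- r5: IF@2 ID@3 stall=0 (-) EX@4 MEM@5 WB@6
I2 add r2 <- r4,r5: IF@3 ID@4 stall=1 (RAW on I0.r4 (WB@5)) EX@6 MEM@7 WB@8
I3 sub r5 <- r4,r4: IF@4 ID@6 stall=0 (-) EX@7 MEM@8 WB@9
I4 ld r4 <- r4: IF@6 ID@7 stall=0 (-) EX@8 MEM@9 WB@10
I5 sub r3 <- r5,r2: IF@7 ID@8 stall=1 (RAW on I3.r5 (WB@9)) EX@10 MEM@11 WB@12
I6 add r5 <- r3,r2: IF@8 ID@10 stall=2 (RAW on I5.r3 (WB@12)) EX@13 MEM@14 WB@15

Answer: 15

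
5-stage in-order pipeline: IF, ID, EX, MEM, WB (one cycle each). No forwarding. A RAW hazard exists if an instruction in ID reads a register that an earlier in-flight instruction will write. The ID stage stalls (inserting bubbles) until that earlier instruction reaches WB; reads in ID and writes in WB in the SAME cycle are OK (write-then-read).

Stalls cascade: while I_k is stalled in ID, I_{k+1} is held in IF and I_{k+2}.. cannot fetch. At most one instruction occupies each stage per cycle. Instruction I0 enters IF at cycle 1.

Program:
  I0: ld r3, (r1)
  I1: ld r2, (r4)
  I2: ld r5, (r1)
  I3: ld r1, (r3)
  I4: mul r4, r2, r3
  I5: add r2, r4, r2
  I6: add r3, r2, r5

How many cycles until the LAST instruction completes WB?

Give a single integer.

I0 ld r3 <- r1: IF@1 ID@2 stall=0 (-) EX@3 MEM@4 WB@5
I1 ld r2 <- r4: IF@2 ID@3 stall=0 (-) EX@4 MEM@5 WB@6
I2 ld r5 <- r1: IF@3 ID@4 stall=0 (-) EX@5 MEM@6 WB@7
I3 ld r1 <- r3: IF@4 ID@5 stall=0 (-) EX@6 MEM@7 WB@8
I4 mul r4 <- r2,r3: IF@5 ID@6 stall=0 (-) EX@7 MEM@8 WB@9
I5 add r2 <- r4,r2: IF@6 ID@7 stall=2 (RAW on I4.r4 (WB@9)) EX@10 MEM@11 WB@12
I6 add r3 <- r2,r5: IF@7 ID@10 stall=2 (RAW on I5.r2 (WB@12)) EX@13 MEM@14 WB@15

Answer: 15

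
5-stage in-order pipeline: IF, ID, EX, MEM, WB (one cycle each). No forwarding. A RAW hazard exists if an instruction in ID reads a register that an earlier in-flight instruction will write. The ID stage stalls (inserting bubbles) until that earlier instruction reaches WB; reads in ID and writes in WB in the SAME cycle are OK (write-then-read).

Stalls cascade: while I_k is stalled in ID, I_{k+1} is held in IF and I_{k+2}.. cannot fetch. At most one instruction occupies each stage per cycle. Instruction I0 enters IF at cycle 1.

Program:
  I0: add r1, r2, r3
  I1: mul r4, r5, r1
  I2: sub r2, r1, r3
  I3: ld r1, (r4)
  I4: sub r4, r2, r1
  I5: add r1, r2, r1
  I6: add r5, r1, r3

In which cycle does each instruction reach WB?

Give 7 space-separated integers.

Answer: 5 8 9 11 14 15 18

Derivation:
I0 add r1 <- r2,r3: IF@1 ID@2 stall=0 (-) EX@3 MEM@4 WB@5
I1 mul r4 <- r5,r1: IF@2 ID@3 stall=2 (RAW on I0.r1 (WB@5)) EX@6 MEM@7 WB@8
I2 sub r2 <- r1,r3: IF@3 ID@6 stall=0 (-) EX@7 MEM@8 WB@9
I3 ld r1 <- r4: IF@6 ID@7 stall=1 (RAW on I1.r4 (WB@8)) EX@9 MEM@10 WB@11
I4 sub r4 <- r2,r1: IF@7 ID@9 stall=2 (RAW on I3.r1 (WB@11)) EX@12 MEM@13 WB@14
I5 add r1 <- r2,r1: IF@9 ID@12 stall=0 (-) EX@13 MEM@14 WB@15
I6 add r5 <- r1,r3: IF@12 ID@13 stall=2 (RAW on I5.r1 (WB@15)) EX@16 MEM@17 WB@18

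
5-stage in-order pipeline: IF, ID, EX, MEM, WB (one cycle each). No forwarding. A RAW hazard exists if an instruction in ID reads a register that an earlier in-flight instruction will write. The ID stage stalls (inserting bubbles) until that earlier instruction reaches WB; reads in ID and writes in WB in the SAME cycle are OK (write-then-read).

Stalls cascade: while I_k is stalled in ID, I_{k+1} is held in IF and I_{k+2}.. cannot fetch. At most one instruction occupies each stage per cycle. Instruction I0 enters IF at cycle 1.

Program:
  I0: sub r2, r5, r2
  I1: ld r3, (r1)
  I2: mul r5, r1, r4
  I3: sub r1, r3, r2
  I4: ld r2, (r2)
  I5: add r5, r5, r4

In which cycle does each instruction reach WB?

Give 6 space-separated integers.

Answer: 5 6 7 9 10 11

Derivation:
I0 sub r2 <- r5,r2: IF@1 ID@2 stall=0 (-) EX@3 MEM@4 WB@5
I1 ld r3 <- r1: IF@2 ID@3 stall=0 (-) EX@4 MEM@5 WB@6
I2 mul r5 <- r1,r4: IF@3 ID@4 stall=0 (-) EX@5 MEM@6 WB@7
I3 sub r1 <- r3,r2: IF@4 ID@5 stall=1 (RAW on I1.r3 (WB@6)) EX@7 MEM@8 WB@9
I4 ld r2 <- r2: IF@5 ID@7 stall=0 (-) EX@8 MEM@9 WB@10
I5 add r5 <- r5,r4: IF@7 ID@8 stall=0 (-) EX@9 MEM@10 WB@11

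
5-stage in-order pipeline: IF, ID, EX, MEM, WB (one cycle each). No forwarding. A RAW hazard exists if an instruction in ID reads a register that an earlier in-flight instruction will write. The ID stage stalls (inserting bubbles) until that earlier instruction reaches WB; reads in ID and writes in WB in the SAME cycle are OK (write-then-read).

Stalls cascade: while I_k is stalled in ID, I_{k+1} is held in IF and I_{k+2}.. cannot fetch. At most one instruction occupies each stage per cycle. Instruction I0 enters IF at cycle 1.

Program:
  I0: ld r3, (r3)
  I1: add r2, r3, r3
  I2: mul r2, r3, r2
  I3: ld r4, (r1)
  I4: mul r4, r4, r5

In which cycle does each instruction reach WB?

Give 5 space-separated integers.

I0 ld r3 <- r3: IF@1 ID@2 stall=0 (-) EX@3 MEM@4 WB@5
I1 add r2 <- r3,r3: IF@2 ID@3 stall=2 (RAW on I0.r3 (WB@5)) EX@6 MEM@7 WB@8
I2 mul r2 <- r3,r2: IF@3 ID@6 stall=2 (RAW on I1.r2 (WB@8)) EX@9 MEM@10 WB@11
I3 ld r4 <- r1: IF@6 ID@9 stall=0 (-) EX@10 MEM@11 WB@12
I4 mul r4 <- r4,r5: IF@9 ID@10 stall=2 (RAW on I3.r4 (WB@12)) EX@13 MEM@14 WB@15

Answer: 5 8 11 12 15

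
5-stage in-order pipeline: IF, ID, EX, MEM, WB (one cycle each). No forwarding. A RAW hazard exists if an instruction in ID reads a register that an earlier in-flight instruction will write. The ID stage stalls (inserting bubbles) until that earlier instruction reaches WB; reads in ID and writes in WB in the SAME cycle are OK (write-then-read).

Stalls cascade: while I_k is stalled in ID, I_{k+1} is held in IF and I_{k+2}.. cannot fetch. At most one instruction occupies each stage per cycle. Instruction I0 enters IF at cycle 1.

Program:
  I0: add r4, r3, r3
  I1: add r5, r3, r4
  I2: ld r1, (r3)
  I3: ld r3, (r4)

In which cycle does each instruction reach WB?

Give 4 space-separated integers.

I0 add r4 <- r3,r3: IF@1 ID@2 stall=0 (-) EX@3 MEM@4 WB@5
I1 add r5 <- r3,r4: IF@2 ID@3 stall=2 (RAW on I0.r4 (WB@5)) EX@6 MEM@7 WB@8
I2 ld r1 <- r3: IF@3 ID@6 stall=0 (-) EX@7 MEM@8 WB@9
I3 ld r3 <- r4: IF@6 ID@7 stall=0 (-) EX@8 MEM@9 WB@10

Answer: 5 8 9 10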